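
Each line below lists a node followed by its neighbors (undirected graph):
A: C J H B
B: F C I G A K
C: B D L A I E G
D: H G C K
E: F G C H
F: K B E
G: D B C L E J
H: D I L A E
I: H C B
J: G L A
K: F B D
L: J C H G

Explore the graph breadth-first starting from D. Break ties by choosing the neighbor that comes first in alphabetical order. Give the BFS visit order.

D, C, G, H, K, A, B, E, I, L, J, F

Visit D; enqueue C, G, H, K → queue [C, G, H, K]
Visit C; enqueue A, B, E, I, L → queue [G, H, K, A, B, E, I, L]
Visit G; enqueue J → queue [H, K, A, B, E, I, L, J]
Visit H → queue [K, A, B, E, I, L, J]
Visit K; enqueue F → queue [A, B, E, I, L, J, F]
Visit A → queue [B, E, I, L, J, F]
Visit B → queue [E, I, L, J, F]
Visit E → queue [I, L, J, F]
Visit I → queue [L, J, F]
Visit L → queue [J, F]
Visit J → queue [F]
Visit F → queue []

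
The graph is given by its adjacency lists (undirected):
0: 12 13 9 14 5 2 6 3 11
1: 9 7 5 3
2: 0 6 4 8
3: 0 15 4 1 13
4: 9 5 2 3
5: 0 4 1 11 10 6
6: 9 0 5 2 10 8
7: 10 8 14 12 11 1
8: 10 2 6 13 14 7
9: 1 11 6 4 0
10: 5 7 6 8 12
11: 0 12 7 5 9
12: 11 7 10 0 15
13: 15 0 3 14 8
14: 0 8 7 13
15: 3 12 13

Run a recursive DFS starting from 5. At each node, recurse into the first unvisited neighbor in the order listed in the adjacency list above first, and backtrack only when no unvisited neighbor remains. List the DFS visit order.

Visit 5
5 → 0
0 → 12
12 → 11
11 → 7
7 → 10
10 → 6
6 → 9
9 → 1
1 → 3
3 → 15
15 → 13
13 → 14
14 → 8
8 → 2
2 → 4

5 -> 0 -> 12 -> 11 -> 7 -> 10 -> 6 -> 9 -> 1 -> 3 -> 15 -> 13 -> 14 -> 8 -> 2 -> 4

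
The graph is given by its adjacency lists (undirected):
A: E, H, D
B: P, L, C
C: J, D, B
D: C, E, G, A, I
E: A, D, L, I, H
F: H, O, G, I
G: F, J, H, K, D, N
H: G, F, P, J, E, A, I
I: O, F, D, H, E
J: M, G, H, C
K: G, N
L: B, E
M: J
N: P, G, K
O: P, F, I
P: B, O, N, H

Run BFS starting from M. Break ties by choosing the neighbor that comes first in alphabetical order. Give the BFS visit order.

Visit M; enqueue J → queue [J]
Visit J; enqueue C, G, H → queue [C, G, H]
Visit C; enqueue B, D → queue [G, H, B, D]
Visit G; enqueue F, K, N → queue [H, B, D, F, K, N]
Visit H; enqueue A, E, I, P → queue [B, D, F, K, N, A, E, I, P]
Visit B; enqueue L → queue [D, F, K, N, A, E, I, P, L]
Visit D → queue [F, K, N, A, E, I, P, L]
Visit F; enqueue O → queue [K, N, A, E, I, P, L, O]
Visit K → queue [N, A, E, I, P, L, O]
Visit N → queue [A, E, I, P, L, O]
Visit A → queue [E, I, P, L, O]
Visit E → queue [I, P, L, O]
Visit I → queue [P, L, O]
Visit P → queue [L, O]
Visit L → queue [O]
Visit O → queue []

M J C G H B D F K N A E I P L O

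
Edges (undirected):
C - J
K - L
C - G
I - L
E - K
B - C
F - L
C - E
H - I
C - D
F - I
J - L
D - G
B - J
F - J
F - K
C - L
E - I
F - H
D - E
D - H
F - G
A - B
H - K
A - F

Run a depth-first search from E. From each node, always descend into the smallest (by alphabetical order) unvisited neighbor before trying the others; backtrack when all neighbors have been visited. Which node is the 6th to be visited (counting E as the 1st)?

G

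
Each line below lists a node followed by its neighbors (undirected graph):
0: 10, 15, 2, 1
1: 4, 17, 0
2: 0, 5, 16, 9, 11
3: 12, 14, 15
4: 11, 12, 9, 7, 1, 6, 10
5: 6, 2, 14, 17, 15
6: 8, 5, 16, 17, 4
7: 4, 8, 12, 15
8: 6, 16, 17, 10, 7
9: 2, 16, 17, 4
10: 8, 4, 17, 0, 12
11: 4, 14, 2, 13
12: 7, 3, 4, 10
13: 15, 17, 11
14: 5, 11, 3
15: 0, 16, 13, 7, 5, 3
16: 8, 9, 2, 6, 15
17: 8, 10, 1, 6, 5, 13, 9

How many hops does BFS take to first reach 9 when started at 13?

Level 0: 13
Level 1: 11, 15, 17
Level 2: 0, 1, 2, 3, 4, 5, 6, 7, 8, 9, 10, 14, 16
Level 3: 12
9 first appears at level 2.

2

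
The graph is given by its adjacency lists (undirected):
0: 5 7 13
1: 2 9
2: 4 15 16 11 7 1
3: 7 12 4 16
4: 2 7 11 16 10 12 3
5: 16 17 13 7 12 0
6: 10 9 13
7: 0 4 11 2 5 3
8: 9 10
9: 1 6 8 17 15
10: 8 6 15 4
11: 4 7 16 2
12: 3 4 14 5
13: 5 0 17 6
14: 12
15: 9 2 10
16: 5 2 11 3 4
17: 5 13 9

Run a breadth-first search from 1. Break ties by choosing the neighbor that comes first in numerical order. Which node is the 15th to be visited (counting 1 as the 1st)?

0

Visit 1; enqueue 2, 9 → queue [2, 9]
Visit 2; enqueue 4, 7, 11, 15, 16 → queue [9, 4, 7, 11, 15, 16]
Visit 9; enqueue 6, 8, 17 → queue [4, 7, 11, 15, 16, 6, 8, 17]
Visit 4; enqueue 3, 10, 12 → queue [7, 11, 15, 16, 6, 8, 17, 3, 10, 12]
Visit 7; enqueue 0, 5 → queue [11, 15, 16, 6, 8, 17, 3, 10, 12, 0, 5]
Visit 11 → queue [15, 16, 6, 8, 17, 3, 10, 12, 0, 5]
Visit 15 → queue [16, 6, 8, 17, 3, 10, 12, 0, 5]
Visit 16 → queue [6, 8, 17, 3, 10, 12, 0, 5]
Visit 6; enqueue 13 → queue [8, 17, 3, 10, 12, 0, 5, 13]
Visit 8 → queue [17, 3, 10, 12, 0, 5, 13]
Visit 17 → queue [3, 10, 12, 0, 5, 13]
Visit 3 → queue [10, 12, 0, 5, 13]
Visit 10 → queue [12, 0, 5, 13]
Visit 12; enqueue 14 → queue [0, 5, 13, 14]
Visit 0 → queue [5, 13, 14]
Visit 5 → queue [13, 14]
Visit 13 → queue [14]
Visit 14 → queue []

Visit order: 1, 2, 9, 4, 7, 11, 15, 16, 6, 8, 17, 3, 10, 12, 0, 5, 13, 14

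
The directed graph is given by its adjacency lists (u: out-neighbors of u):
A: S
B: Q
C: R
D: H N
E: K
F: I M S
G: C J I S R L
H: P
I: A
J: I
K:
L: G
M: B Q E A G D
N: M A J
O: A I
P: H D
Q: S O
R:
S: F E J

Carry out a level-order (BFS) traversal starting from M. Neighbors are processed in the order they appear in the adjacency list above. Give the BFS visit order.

Visit M; enqueue B, Q, E, A, G, D → queue [B, Q, E, A, G, D]
Visit B → queue [Q, E, A, G, D]
Visit Q; enqueue S, O → queue [E, A, G, D, S, O]
Visit E; enqueue K → queue [A, G, D, S, O, K]
Visit A → queue [G, D, S, O, K]
Visit G; enqueue C, J, I, R, L → queue [D, S, O, K, C, J, I, R, L]
Visit D; enqueue H, N → queue [S, O, K, C, J, I, R, L, H, N]
Visit S; enqueue F → queue [O, K, C, J, I, R, L, H, N, F]
Visit O → queue [K, C, J, I, R, L, H, N, F]
Visit K → queue [C, J, I, R, L, H, N, F]
Visit C → queue [J, I, R, L, H, N, F]
Visit J → queue [I, R, L, H, N, F]
Visit I → queue [R, L, H, N, F]
Visit R → queue [L, H, N, F]
Visit L → queue [H, N, F]
Visit H; enqueue P → queue [N, F, P]
Visit N → queue [F, P]
Visit F → queue [P]
Visit P → queue []

M -> B -> Q -> E -> A -> G -> D -> S -> O -> K -> C -> J -> I -> R -> L -> H -> N -> F -> P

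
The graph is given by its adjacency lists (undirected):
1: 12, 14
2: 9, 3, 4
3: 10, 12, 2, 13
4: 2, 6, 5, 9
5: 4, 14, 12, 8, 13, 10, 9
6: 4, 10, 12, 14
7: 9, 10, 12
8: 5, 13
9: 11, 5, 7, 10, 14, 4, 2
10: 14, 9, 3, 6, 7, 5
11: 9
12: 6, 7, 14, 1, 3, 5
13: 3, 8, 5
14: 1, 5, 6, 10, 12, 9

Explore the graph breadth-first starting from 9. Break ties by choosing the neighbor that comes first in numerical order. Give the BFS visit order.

Visit 9; enqueue 2, 4, 5, 7, 10, 11, 14 → queue [2, 4, 5, 7, 10, 11, 14]
Visit 2; enqueue 3 → queue [4, 5, 7, 10, 11, 14, 3]
Visit 4; enqueue 6 → queue [5, 7, 10, 11, 14, 3, 6]
Visit 5; enqueue 8, 12, 13 → queue [7, 10, 11, 14, 3, 6, 8, 12, 13]
Visit 7 → queue [10, 11, 14, 3, 6, 8, 12, 13]
Visit 10 → queue [11, 14, 3, 6, 8, 12, 13]
Visit 11 → queue [14, 3, 6, 8, 12, 13]
Visit 14; enqueue 1 → queue [3, 6, 8, 12, 13, 1]
Visit 3 → queue [6, 8, 12, 13, 1]
Visit 6 → queue [8, 12, 13, 1]
Visit 8 → queue [12, 13, 1]
Visit 12 → queue [13, 1]
Visit 13 → queue [1]
Visit 1 → queue []

9 -> 2 -> 4 -> 5 -> 7 -> 10 -> 11 -> 14 -> 3 -> 6 -> 8 -> 12 -> 13 -> 1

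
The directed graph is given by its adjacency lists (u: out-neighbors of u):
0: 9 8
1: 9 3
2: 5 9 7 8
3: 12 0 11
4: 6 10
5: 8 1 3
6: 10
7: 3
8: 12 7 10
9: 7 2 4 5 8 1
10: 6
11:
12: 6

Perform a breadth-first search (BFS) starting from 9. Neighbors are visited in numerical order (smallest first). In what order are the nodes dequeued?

9 -> 1 -> 2 -> 4 -> 5 -> 7 -> 8 -> 3 -> 6 -> 10 -> 12 -> 0 -> 11

Visit 9; enqueue 1, 2, 4, 5, 7, 8 → queue [1, 2, 4, 5, 7, 8]
Visit 1; enqueue 3 → queue [2, 4, 5, 7, 8, 3]
Visit 2 → queue [4, 5, 7, 8, 3]
Visit 4; enqueue 6, 10 → queue [5, 7, 8, 3, 6, 10]
Visit 5 → queue [7, 8, 3, 6, 10]
Visit 7 → queue [8, 3, 6, 10]
Visit 8; enqueue 12 → queue [3, 6, 10, 12]
Visit 3; enqueue 0, 11 → queue [6, 10, 12, 0, 11]
Visit 6 → queue [10, 12, 0, 11]
Visit 10 → queue [12, 0, 11]
Visit 12 → queue [0, 11]
Visit 0 → queue [11]
Visit 11 → queue []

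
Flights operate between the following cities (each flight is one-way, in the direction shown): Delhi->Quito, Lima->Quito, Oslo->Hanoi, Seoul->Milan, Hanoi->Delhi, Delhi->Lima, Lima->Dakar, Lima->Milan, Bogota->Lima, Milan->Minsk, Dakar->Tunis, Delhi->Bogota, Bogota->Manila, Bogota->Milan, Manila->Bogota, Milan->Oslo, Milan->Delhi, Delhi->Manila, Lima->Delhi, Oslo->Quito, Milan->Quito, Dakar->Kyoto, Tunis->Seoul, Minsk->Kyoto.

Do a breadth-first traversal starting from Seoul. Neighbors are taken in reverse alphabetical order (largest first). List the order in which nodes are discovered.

Visit Seoul; enqueue Milan → queue [Milan]
Visit Milan; enqueue Quito, Oslo, Minsk, Delhi → queue [Quito, Oslo, Minsk, Delhi]
Visit Quito → queue [Oslo, Minsk, Delhi]
Visit Oslo; enqueue Hanoi → queue [Minsk, Delhi, Hanoi]
Visit Minsk; enqueue Kyoto → queue [Delhi, Hanoi, Kyoto]
Visit Delhi; enqueue Manila, Lima, Bogota → queue [Hanoi, Kyoto, Manila, Lima, Bogota]
Visit Hanoi → queue [Kyoto, Manila, Lima, Bogota]
Visit Kyoto → queue [Manila, Lima, Bogota]
Visit Manila → queue [Lima, Bogota]
Visit Lima; enqueue Dakar → queue [Bogota, Dakar]
Visit Bogota → queue [Dakar]
Visit Dakar; enqueue Tunis → queue [Tunis]
Visit Tunis → queue []

Seoul Milan Quito Oslo Minsk Delhi Hanoi Kyoto Manila Lima Bogota Dakar Tunis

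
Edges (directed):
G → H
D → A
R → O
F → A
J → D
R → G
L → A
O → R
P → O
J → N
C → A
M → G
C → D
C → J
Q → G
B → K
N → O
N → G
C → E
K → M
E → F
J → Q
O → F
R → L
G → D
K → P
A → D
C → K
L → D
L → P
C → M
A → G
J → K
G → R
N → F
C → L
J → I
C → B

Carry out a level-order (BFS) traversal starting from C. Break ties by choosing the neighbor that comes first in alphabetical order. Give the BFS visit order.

Visit C; enqueue A, B, D, E, J, K, L, M → queue [A, B, D, E, J, K, L, M]
Visit A; enqueue G → queue [B, D, E, J, K, L, M, G]
Visit B → queue [D, E, J, K, L, M, G]
Visit D → queue [E, J, K, L, M, G]
Visit E; enqueue F → queue [J, K, L, M, G, F]
Visit J; enqueue I, N, Q → queue [K, L, M, G, F, I, N, Q]
Visit K; enqueue P → queue [L, M, G, F, I, N, Q, P]
Visit L → queue [M, G, F, I, N, Q, P]
Visit M → queue [G, F, I, N, Q, P]
Visit G; enqueue H, R → queue [F, I, N, Q, P, H, R]
Visit F → queue [I, N, Q, P, H, R]
Visit I → queue [N, Q, P, H, R]
Visit N; enqueue O → queue [Q, P, H, R, O]
Visit Q → queue [P, H, R, O]
Visit P → queue [H, R, O]
Visit H → queue [R, O]
Visit R → queue [O]
Visit O → queue []

C → A → B → D → E → J → K → L → M → G → F → I → N → Q → P → H → R → O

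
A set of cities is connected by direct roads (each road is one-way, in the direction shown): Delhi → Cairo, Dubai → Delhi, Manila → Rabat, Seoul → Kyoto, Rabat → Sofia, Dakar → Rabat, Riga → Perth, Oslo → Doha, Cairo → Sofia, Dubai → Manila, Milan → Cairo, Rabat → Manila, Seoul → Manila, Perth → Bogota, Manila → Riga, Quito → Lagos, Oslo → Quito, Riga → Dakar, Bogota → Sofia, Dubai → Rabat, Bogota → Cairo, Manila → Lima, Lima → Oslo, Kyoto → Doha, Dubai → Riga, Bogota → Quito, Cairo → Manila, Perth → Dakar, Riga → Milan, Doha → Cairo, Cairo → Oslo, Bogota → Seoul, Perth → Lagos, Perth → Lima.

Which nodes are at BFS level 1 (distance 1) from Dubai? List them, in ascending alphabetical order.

Delhi, Manila, Rabat, Riga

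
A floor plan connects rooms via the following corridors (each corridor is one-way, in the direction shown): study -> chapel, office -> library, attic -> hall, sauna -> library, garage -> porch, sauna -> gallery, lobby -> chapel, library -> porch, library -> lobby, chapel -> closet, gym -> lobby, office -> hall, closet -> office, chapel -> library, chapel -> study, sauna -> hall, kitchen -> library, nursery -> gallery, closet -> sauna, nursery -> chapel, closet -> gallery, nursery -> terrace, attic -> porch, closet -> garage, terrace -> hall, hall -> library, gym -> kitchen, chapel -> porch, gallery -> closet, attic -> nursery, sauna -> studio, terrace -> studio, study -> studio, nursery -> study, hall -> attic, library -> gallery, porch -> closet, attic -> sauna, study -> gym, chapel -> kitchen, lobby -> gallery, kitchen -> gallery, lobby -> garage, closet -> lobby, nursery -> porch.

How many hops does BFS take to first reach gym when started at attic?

3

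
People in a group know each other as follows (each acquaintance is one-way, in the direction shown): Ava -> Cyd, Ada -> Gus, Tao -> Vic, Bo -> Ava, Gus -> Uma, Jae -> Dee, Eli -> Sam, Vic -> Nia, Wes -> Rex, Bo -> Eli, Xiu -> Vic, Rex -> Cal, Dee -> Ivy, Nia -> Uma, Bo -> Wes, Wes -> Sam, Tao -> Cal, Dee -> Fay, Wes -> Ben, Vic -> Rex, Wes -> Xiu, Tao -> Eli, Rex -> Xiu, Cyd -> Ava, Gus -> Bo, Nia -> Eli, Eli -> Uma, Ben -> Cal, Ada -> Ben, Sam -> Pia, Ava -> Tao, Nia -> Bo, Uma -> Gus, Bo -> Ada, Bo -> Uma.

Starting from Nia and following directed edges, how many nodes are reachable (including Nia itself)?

BFS from Nia visits: Nia, Bo, Eli, Uma, Ada, Ava, Wes, Sam, Gus, Ben, Cyd, Tao, Rex, Xiu, Pia, Cal, Vic
Reachable nodes: 17 of 21 total.

17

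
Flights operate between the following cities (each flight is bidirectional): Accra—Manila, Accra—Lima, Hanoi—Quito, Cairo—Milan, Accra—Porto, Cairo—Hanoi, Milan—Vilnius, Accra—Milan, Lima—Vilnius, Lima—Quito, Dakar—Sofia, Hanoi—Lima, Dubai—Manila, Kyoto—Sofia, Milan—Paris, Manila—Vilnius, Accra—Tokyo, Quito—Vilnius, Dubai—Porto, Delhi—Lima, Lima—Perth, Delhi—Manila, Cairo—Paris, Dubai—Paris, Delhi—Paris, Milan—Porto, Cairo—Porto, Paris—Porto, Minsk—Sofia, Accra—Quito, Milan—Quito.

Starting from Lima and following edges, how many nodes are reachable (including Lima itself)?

BFS from Lima visits: Lima, Accra, Delhi, Hanoi, Perth, Quito, Vilnius, Manila, Milan, Porto, Tokyo, Paris, Cairo, Dubai
Reachable nodes: 14 of 18 total.

14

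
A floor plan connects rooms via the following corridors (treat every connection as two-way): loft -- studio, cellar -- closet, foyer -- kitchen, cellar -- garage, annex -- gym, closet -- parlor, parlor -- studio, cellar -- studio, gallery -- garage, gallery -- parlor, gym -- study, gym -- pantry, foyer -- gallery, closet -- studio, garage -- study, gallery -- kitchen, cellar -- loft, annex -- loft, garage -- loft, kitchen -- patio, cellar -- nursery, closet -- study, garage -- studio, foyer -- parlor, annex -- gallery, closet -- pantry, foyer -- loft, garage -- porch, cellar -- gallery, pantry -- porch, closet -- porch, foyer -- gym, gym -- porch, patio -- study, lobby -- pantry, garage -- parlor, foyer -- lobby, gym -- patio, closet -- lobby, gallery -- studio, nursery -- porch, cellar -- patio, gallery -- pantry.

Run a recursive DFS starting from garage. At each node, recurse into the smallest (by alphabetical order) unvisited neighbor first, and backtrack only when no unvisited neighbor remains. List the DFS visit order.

Visit garage
garage → cellar
cellar → closet
closet → lobby
lobby → foyer
foyer → gallery
gallery → annex
annex → gym
gym → pantry
pantry → porch
porch → nursery
gym → patio
patio → kitchen
patio → study
annex → loft
loft → studio
studio → parlor

garage → cellar → closet → lobby → foyer → gallery → annex → gym → pantry → porch → nursery → patio → kitchen → study → loft → studio → parlor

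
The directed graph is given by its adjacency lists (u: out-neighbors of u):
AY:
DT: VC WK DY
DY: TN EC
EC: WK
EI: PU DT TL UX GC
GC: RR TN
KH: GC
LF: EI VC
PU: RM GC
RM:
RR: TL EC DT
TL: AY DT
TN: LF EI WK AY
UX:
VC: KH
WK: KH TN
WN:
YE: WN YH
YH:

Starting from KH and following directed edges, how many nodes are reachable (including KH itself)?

16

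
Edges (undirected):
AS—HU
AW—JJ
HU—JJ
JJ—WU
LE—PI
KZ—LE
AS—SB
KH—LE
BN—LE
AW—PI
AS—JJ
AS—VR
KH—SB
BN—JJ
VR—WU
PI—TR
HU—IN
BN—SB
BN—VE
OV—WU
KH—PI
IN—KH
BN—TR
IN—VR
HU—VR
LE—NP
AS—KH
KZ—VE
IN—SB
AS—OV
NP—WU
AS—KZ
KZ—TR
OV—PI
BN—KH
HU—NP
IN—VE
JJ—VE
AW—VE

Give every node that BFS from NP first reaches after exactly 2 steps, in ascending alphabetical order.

AS, BN, IN, JJ, KH, KZ, OV, PI, VR

Level 0: NP
Level 1: HU, LE, WU
Level 2: AS, BN, IN, JJ, KH, KZ, OV, PI, VR
Level 3: AW, SB, TR, VE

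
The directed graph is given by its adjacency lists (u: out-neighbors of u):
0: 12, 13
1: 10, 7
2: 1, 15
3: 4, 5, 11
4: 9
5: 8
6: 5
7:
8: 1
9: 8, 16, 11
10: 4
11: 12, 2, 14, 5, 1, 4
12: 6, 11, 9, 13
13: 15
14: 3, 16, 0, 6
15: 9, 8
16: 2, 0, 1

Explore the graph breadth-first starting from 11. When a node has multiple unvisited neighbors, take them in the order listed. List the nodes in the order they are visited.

11, 12, 2, 14, 5, 1, 4, 6, 9, 13, 15, 3, 16, 0, 8, 10, 7

Visit 11; enqueue 12, 2, 14, 5, 1, 4 → queue [12, 2, 14, 5, 1, 4]
Visit 12; enqueue 6, 9, 13 → queue [2, 14, 5, 1, 4, 6, 9, 13]
Visit 2; enqueue 15 → queue [14, 5, 1, 4, 6, 9, 13, 15]
Visit 14; enqueue 3, 16, 0 → queue [5, 1, 4, 6, 9, 13, 15, 3, 16, 0]
Visit 5; enqueue 8 → queue [1, 4, 6, 9, 13, 15, 3, 16, 0, 8]
Visit 1; enqueue 10, 7 → queue [4, 6, 9, 13, 15, 3, 16, 0, 8, 10, 7]
Visit 4 → queue [6, 9, 13, 15, 3, 16, 0, 8, 10, 7]
Visit 6 → queue [9, 13, 15, 3, 16, 0, 8, 10, 7]
Visit 9 → queue [13, 15, 3, 16, 0, 8, 10, 7]
Visit 13 → queue [15, 3, 16, 0, 8, 10, 7]
Visit 15 → queue [3, 16, 0, 8, 10, 7]
Visit 3 → queue [16, 0, 8, 10, 7]
Visit 16 → queue [0, 8, 10, 7]
Visit 0 → queue [8, 10, 7]
Visit 8 → queue [10, 7]
Visit 10 → queue [7]
Visit 7 → queue []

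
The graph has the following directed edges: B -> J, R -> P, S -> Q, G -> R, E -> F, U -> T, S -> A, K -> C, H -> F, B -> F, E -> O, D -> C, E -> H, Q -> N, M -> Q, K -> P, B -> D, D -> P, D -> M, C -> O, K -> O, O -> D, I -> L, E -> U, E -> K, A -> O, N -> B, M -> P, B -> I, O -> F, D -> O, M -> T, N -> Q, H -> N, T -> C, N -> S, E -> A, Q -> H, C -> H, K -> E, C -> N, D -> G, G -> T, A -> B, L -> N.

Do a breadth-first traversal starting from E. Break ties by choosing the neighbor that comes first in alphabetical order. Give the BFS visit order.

E, A, F, H, K, O, U, B, N, C, P, D, T, I, J, Q, S, G, M, L, R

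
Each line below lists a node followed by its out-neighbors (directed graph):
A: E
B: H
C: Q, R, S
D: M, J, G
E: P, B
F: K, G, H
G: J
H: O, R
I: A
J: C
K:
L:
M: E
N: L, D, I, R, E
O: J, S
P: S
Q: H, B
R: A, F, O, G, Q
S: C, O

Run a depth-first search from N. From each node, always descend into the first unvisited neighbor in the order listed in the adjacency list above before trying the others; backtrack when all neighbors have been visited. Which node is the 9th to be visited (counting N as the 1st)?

Visit N
N → L
N → D
D → M
M → E
E → P
P → S
S → C
C → Q
Q → H
H → O
O → J
H → R
R → A
R → F
F → K
F → G
Q → B
N → I

Visit order: N, L, D, M, E, P, S, C, Q, H, O, J, R, A, F, K, G, B, I

Q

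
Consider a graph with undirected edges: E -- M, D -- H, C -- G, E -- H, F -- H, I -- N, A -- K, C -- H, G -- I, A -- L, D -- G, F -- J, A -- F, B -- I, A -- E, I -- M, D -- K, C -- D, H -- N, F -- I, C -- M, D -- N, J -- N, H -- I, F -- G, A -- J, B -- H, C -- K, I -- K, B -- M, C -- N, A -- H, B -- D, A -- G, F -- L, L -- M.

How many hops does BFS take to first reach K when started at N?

2

Level 0: N
Level 1: C, D, H, I, J
Level 2: A, B, E, F, G, K, M
Level 3: L
K first appears at level 2.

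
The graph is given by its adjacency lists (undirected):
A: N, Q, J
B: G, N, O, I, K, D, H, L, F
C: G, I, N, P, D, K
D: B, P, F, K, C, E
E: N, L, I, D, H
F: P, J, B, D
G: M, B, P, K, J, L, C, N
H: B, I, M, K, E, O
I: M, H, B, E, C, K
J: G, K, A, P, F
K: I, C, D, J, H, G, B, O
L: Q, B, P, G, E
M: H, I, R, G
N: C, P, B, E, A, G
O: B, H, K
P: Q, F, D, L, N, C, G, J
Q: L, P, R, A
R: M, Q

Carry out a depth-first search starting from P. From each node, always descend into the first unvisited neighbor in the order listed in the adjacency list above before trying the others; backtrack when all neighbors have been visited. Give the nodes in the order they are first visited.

Visit P
P → Q
Q → L
L → B
B → G
G → M
M → H
H → I
I → E
E → N
N → C
C → D
D → F
F → J
J → K
K → O
J → A
M → R

P → Q → L → B → G → M → H → I → E → N → C → D → F → J → K → O → A → R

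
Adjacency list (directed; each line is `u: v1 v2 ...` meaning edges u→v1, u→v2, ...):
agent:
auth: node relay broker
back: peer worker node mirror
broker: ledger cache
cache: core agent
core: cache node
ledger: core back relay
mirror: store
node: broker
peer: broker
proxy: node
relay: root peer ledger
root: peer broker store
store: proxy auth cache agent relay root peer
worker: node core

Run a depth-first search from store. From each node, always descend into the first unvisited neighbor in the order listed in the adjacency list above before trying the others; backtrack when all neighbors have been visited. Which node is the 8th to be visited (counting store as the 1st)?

Visit store
store → proxy
proxy → node
node → broker
broker → ledger
ledger → core
core → cache
cache → agent
ledger → back
back → peer
back → worker
back → mirror
ledger → relay
relay → root
store → auth

Visit order: store, proxy, node, broker, ledger, core, cache, agent, back, peer, worker, mirror, relay, root, auth

agent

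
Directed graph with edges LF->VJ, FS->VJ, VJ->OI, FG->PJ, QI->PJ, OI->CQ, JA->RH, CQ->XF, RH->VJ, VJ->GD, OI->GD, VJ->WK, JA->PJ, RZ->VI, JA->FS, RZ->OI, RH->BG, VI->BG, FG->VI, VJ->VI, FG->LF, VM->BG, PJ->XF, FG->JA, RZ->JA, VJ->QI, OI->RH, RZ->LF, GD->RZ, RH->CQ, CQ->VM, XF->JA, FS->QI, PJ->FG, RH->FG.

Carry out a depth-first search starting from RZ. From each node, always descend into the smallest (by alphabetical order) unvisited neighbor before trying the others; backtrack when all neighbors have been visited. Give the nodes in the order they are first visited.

Visit RZ
RZ → JA
JA → FS
FS → QI
QI → PJ
PJ → FG
FG → LF
LF → VJ
VJ → GD
VJ → OI
OI → CQ
CQ → VM
VM → BG
CQ → XF
OI → RH
VJ → VI
VJ → WK

RZ → JA → FS → QI → PJ → FG → LF → VJ → GD → OI → CQ → VM → BG → XF → RH → VI → WK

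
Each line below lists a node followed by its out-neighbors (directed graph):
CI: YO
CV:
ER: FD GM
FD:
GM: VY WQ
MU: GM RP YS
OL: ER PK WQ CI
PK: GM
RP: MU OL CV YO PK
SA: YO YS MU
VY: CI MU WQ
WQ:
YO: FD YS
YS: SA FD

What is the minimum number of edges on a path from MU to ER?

Level 0: MU
Level 1: GM, RP, YS
Level 2: CV, FD, OL, PK, SA, VY, WQ, YO
Level 3: CI, ER
ER first appears at level 3.

3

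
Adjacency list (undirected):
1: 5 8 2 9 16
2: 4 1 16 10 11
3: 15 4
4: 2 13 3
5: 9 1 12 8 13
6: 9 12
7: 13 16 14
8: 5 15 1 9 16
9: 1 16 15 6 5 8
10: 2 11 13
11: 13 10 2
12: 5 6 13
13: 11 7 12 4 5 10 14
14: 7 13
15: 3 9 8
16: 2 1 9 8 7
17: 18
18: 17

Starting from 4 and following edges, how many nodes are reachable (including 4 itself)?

BFS from 4 visits: 4, 13, 3, 2, 14, 12, 11, 10, 7, 5, 15, 16, 1, 6, 9, 8
Reachable nodes: 16 of 18 total.

16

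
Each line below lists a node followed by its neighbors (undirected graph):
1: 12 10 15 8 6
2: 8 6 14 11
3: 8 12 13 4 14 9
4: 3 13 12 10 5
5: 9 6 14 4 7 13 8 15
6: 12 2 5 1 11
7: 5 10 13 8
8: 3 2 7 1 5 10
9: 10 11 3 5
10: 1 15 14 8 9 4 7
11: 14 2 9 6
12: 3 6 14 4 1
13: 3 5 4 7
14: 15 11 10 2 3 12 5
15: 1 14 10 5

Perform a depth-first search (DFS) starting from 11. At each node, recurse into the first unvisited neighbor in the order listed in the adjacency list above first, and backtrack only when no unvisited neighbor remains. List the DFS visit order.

Visit 11
11 → 14
14 → 15
15 → 1
1 → 12
12 → 3
3 → 8
8 → 2
2 → 6
6 → 5
5 → 9
9 → 10
10 → 4
4 → 13
13 → 7

11 14 15 1 12 3 8 2 6 5 9 10 4 13 7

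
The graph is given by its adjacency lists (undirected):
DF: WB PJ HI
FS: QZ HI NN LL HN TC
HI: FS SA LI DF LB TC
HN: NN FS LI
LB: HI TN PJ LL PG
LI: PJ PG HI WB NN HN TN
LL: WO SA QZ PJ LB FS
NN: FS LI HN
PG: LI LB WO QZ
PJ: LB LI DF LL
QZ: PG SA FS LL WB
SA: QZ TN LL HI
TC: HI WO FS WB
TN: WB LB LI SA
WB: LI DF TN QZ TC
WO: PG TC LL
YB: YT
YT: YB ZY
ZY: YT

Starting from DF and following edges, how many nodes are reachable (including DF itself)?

BFS from DF visits: DF, HI, PJ, WB, FS, LB, LI, SA, TC, LL, QZ, TN, HN, NN, PG, WO
Reachable nodes: 16 of 19 total.

16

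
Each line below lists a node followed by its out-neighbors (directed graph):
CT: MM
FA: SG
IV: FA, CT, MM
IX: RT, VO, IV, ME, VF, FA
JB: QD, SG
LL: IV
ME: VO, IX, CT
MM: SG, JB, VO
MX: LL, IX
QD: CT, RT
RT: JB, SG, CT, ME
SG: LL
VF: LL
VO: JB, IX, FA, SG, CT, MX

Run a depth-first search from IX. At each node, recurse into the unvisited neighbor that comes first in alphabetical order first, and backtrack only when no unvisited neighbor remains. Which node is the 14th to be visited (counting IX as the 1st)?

VF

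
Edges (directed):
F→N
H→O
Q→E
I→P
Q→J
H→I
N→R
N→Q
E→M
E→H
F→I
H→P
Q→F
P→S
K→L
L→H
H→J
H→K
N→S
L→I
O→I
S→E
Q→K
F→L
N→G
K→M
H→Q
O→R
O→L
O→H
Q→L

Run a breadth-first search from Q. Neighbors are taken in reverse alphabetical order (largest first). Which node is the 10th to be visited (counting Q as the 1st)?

N

Visit Q; enqueue L, K, J, F, E → queue [L, K, J, F, E]
Visit L; enqueue I, H → queue [K, J, F, E, I, H]
Visit K; enqueue M → queue [J, F, E, I, H, M]
Visit J → queue [F, E, I, H, M]
Visit F; enqueue N → queue [E, I, H, M, N]
Visit E → queue [I, H, M, N]
Visit I; enqueue P → queue [H, M, N, P]
Visit H; enqueue O → queue [M, N, P, O]
Visit M → queue [N, P, O]
Visit N; enqueue S, R, G → queue [P, O, S, R, G]
Visit P → queue [O, S, R, G]
Visit O → queue [S, R, G]
Visit S → queue [R, G]
Visit R → queue [G]
Visit G → queue []

Visit order: Q, L, K, J, F, E, I, H, M, N, P, O, S, R, G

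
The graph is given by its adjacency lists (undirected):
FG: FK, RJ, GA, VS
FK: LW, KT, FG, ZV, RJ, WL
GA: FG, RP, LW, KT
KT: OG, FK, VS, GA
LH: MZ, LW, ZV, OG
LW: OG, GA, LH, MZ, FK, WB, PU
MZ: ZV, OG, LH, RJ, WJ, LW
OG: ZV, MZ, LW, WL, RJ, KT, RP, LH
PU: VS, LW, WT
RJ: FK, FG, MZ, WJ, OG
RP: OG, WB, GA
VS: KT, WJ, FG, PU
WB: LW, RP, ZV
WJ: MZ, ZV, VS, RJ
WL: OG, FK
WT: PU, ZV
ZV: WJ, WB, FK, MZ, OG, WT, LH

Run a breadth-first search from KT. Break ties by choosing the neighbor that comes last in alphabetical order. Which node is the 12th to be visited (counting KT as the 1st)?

RJ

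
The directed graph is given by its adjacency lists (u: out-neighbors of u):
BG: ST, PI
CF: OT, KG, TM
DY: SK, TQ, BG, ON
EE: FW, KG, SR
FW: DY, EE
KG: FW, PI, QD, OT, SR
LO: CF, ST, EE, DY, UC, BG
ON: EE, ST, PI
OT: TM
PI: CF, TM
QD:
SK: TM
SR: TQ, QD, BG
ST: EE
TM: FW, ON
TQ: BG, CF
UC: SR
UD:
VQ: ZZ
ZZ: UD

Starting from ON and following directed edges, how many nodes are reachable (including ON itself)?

15

BFS from ON visits: ON, EE, PI, ST, FW, KG, SR, CF, TM, DY, OT, QD, BG, TQ, SK
Reachable nodes: 15 of 20 total.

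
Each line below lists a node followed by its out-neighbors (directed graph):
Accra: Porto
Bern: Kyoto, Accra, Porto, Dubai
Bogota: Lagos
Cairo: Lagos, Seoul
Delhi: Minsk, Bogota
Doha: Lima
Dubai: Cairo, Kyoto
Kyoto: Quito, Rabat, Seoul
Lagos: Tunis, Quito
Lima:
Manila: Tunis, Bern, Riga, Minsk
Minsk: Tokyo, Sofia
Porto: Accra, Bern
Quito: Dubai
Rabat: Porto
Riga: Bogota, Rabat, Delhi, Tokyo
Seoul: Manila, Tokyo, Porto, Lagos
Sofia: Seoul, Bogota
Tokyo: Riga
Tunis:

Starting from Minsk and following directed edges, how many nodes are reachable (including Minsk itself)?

18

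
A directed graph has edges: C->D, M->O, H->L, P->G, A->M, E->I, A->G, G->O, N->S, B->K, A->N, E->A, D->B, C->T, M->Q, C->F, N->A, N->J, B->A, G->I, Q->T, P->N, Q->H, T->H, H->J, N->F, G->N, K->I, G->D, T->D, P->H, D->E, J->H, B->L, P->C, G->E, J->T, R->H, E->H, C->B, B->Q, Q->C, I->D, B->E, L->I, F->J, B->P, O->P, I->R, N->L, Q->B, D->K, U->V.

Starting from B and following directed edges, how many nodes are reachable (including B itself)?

20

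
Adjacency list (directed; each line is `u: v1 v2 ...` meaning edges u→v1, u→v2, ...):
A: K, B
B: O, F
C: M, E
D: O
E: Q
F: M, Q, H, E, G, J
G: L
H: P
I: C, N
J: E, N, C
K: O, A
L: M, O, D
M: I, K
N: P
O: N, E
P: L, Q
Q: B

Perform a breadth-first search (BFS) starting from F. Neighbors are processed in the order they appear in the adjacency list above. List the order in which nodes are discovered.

Visit F; enqueue M, Q, H, E, G, J → queue [M, Q, H, E, G, J]
Visit M; enqueue I, K → queue [Q, H, E, G, J, I, K]
Visit Q; enqueue B → queue [H, E, G, J, I, K, B]
Visit H; enqueue P → queue [E, G, J, I, K, B, P]
Visit E → queue [G, J, I, K, B, P]
Visit G; enqueue L → queue [J, I, K, B, P, L]
Visit J; enqueue N, C → queue [I, K, B, P, L, N, C]
Visit I → queue [K, B, P, L, N, C]
Visit K; enqueue O, A → queue [B, P, L, N, C, O, A]
Visit B → queue [P, L, N, C, O, A]
Visit P → queue [L, N, C, O, A]
Visit L; enqueue D → queue [N, C, O, A, D]
Visit N → queue [C, O, A, D]
Visit C → queue [O, A, D]
Visit O → queue [A, D]
Visit A → queue [D]
Visit D → queue []

F -> M -> Q -> H -> E -> G -> J -> I -> K -> B -> P -> L -> N -> C -> O -> A -> D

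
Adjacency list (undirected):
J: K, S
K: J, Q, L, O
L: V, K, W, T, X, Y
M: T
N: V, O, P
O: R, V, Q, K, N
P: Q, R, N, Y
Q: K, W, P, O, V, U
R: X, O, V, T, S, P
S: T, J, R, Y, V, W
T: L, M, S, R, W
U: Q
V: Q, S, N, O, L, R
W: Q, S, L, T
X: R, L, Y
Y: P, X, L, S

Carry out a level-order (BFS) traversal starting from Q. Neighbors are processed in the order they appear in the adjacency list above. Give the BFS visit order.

Visit Q; enqueue K, W, P, O, V, U → queue [K, W, P, O, V, U]
Visit K; enqueue J, L → queue [W, P, O, V, U, J, L]
Visit W; enqueue S, T → queue [P, O, V, U, J, L, S, T]
Visit P; enqueue R, N, Y → queue [O, V, U, J, L, S, T, R, N, Y]
Visit O → queue [V, U, J, L, S, T, R, N, Y]
Visit V → queue [U, J, L, S, T, R, N, Y]
Visit U → queue [J, L, S, T, R, N, Y]
Visit J → queue [L, S, T, R, N, Y]
Visit L; enqueue X → queue [S, T, R, N, Y, X]
Visit S → queue [T, R, N, Y, X]
Visit T; enqueue M → queue [R, N, Y, X, M]
Visit R → queue [N, Y, X, M]
Visit N → queue [Y, X, M]
Visit Y → queue [X, M]
Visit X → queue [M]
Visit M → queue []

Q → K → W → P → O → V → U → J → L → S → T → R → N → Y → X → M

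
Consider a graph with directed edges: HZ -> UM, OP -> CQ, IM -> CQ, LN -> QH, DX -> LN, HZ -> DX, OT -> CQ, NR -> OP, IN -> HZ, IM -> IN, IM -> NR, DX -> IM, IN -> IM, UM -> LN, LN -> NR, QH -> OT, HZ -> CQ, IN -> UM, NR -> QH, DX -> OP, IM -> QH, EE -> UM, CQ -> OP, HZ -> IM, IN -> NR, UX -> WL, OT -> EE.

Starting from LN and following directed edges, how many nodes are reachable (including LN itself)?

8

BFS from LN visits: LN, NR, QH, OP, OT, CQ, EE, UM
Reachable nodes: 8 of 14 total.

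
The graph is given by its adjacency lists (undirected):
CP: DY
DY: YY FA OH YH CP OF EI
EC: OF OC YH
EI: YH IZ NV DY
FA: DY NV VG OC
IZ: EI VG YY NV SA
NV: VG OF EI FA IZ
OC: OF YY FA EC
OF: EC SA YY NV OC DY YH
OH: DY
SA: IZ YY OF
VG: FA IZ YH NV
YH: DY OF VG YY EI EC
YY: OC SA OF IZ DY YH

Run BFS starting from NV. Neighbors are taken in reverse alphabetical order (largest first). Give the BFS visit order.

NV → VG → OF → IZ → FA → EI → YH → YY → SA → OC → EC → DY → OH → CP

Visit NV; enqueue VG, OF, IZ, FA, EI → queue [VG, OF, IZ, FA, EI]
Visit VG; enqueue YH → queue [OF, IZ, FA, EI, YH]
Visit OF; enqueue YY, SA, OC, EC, DY → queue [IZ, FA, EI, YH, YY, SA, OC, EC, DY]
Visit IZ → queue [FA, EI, YH, YY, SA, OC, EC, DY]
Visit FA → queue [EI, YH, YY, SA, OC, EC, DY]
Visit EI → queue [YH, YY, SA, OC, EC, DY]
Visit YH → queue [YY, SA, OC, EC, DY]
Visit YY → queue [SA, OC, EC, DY]
Visit SA → queue [OC, EC, DY]
Visit OC → queue [EC, DY]
Visit EC → queue [DY]
Visit DY; enqueue OH, CP → queue [OH, CP]
Visit OH → queue [CP]
Visit CP → queue []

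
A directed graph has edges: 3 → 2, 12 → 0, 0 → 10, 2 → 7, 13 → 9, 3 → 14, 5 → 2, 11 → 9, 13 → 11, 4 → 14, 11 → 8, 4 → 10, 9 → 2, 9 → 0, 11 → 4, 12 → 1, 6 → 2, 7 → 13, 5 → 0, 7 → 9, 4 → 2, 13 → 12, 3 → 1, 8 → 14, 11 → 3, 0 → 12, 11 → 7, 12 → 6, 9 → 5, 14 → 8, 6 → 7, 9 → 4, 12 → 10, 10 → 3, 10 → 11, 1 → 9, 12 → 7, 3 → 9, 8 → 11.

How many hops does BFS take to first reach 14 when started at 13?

3

Level 0: 13
Level 1: 9, 11, 12
Level 2: 0, 1, 2, 3, 4, 5, 6, 7, 8, 10
Level 3: 14
14 first appears at level 3.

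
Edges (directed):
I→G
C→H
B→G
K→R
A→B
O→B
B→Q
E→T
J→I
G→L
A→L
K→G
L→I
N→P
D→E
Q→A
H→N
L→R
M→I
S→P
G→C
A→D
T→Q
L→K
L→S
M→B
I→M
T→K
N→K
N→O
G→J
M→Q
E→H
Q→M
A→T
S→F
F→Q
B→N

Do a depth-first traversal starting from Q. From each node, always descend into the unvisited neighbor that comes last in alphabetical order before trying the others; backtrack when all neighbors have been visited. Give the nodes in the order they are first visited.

Visit Q
Q → M
M → I
I → G
G → L
L → S
S → P
S → F
L → R
L → K
G → J
G → C
C → H
H → N
N → O
O → B
Q → A
A → T
A → D
D → E

Q M I G L S P F R K J C H N O B A T D E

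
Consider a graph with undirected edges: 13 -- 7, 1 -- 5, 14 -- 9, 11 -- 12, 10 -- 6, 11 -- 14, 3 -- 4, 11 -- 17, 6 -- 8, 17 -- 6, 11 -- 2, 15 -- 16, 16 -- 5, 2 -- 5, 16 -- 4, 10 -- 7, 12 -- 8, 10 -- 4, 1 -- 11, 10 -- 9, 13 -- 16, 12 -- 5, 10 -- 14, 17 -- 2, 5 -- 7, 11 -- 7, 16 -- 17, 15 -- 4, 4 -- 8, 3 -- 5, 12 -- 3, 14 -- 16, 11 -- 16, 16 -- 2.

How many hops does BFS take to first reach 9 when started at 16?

2

Level 0: 16
Level 1: 2, 4, 5, 11, 13, 14, 15, 17
Level 2: 1, 3, 6, 7, 8, 9, 10, 12
9 first appears at level 2.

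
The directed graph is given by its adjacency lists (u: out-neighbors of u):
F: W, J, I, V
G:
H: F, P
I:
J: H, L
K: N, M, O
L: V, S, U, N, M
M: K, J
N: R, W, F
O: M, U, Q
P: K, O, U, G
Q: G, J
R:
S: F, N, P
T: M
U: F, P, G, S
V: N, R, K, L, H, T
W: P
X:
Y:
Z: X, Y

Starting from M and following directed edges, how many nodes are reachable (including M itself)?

18

BFS from M visits: M, K, J, N, O, H, L, R, W, F, U, Q, P, V, S, I, G, T
Reachable nodes: 18 of 21 total.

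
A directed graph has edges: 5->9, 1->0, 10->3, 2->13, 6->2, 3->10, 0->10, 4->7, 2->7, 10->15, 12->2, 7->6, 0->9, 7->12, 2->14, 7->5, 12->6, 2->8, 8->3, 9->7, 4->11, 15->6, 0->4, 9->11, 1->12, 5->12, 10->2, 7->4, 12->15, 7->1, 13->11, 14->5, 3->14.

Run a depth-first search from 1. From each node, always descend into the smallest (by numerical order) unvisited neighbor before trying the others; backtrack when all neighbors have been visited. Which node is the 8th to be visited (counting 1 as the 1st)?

Visit 1
1 → 0
0 → 4
4 → 7
7 → 5
5 → 9
9 → 11
5 → 12
12 → 2
2 → 8
8 → 3
3 → 10
10 → 15
15 → 6
3 → 14
2 → 13

Visit order: 1, 0, 4, 7, 5, 9, 11, 12, 2, 8, 3, 10, 15, 6, 14, 13

12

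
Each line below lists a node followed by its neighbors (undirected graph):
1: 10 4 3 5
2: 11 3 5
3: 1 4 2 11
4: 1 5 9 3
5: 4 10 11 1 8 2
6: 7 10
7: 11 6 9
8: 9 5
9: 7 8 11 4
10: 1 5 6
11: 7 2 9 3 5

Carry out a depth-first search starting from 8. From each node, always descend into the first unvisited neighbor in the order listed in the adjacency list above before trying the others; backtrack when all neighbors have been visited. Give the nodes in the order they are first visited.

Visit 8
8 → 9
9 → 7
7 → 11
11 → 2
2 → 3
3 → 1
1 → 10
10 → 5
5 → 4
10 → 6

8, 9, 7, 11, 2, 3, 1, 10, 5, 4, 6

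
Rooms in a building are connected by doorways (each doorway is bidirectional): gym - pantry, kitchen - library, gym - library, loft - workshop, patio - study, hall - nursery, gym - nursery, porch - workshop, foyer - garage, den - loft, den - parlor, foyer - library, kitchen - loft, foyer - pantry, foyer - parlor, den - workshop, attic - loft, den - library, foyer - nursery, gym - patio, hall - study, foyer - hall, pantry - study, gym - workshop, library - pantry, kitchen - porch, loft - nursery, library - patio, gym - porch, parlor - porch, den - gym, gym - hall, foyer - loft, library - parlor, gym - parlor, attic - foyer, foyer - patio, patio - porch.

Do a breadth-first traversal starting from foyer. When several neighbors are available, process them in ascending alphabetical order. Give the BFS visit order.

Visit foyer; enqueue attic, garage, hall, library, loft, nursery, pantry, parlor, patio → queue [attic, garage, hall, library, loft, nursery, pantry, parlor, patio]
Visit attic → queue [garage, hall, library, loft, nursery, pantry, parlor, patio]
Visit garage → queue [hall, library, loft, nursery, pantry, parlor, patio]
Visit hall; enqueue gym, study → queue [library, loft, nursery, pantry, parlor, patio, gym, study]
Visit library; enqueue den, kitchen → queue [loft, nursery, pantry, parlor, patio, gym, study, den, kitchen]
Visit loft; enqueue workshop → queue [nursery, pantry, parlor, patio, gym, study, den, kitchen, workshop]
Visit nursery → queue [pantry, parlor, patio, gym, study, den, kitchen, workshop]
Visit pantry → queue [parlor, patio, gym, study, den, kitchen, workshop]
Visit parlor; enqueue porch → queue [patio, gym, study, den, kitchen, workshop, porch]
Visit patio → queue [gym, study, den, kitchen, workshop, porch]
Visit gym → queue [study, den, kitchen, workshop, porch]
Visit study → queue [den, kitchen, workshop, porch]
Visit den → queue [kitchen, workshop, porch]
Visit kitchen → queue [workshop, porch]
Visit workshop → queue [porch]
Visit porch → queue []

foyer → attic → garage → hall → library → loft → nursery → pantry → parlor → patio → gym → study → den → kitchen → workshop → porch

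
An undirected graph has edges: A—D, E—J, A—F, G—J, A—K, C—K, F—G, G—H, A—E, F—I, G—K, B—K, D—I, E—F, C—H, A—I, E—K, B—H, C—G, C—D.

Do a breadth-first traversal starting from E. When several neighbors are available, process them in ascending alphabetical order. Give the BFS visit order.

Visit E; enqueue A, F, J, K → queue [A, F, J, K]
Visit A; enqueue D, I → queue [F, J, K, D, I]
Visit F; enqueue G → queue [J, K, D, I, G]
Visit J → queue [K, D, I, G]
Visit K; enqueue B, C → queue [D, I, G, B, C]
Visit D → queue [I, G, B, C]
Visit I → queue [G, B, C]
Visit G; enqueue H → queue [B, C, H]
Visit B → queue [C, H]
Visit C → queue [H]
Visit H → queue []

E, A, F, J, K, D, I, G, B, C, H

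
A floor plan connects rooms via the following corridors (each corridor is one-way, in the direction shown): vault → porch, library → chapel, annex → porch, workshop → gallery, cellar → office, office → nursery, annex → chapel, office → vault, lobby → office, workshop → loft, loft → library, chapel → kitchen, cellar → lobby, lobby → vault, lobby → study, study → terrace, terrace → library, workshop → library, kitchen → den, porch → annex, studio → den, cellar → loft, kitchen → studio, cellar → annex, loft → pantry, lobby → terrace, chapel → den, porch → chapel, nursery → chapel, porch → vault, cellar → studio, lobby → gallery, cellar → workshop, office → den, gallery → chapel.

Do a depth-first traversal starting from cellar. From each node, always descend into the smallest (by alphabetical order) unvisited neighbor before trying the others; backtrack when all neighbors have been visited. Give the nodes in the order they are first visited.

Visit cellar
cellar → annex
annex → chapel
chapel → den
chapel → kitchen
kitchen → studio
annex → porch
porch → vault
cellar → lobby
lobby → gallery
lobby → office
office → nursery
lobby → study
study → terrace
terrace → library
cellar → loft
loft → pantry
cellar → workshop

cellar → annex → chapel → den → kitchen → studio → porch → vault → lobby → gallery → office → nursery → study → terrace → library → loft → pantry → workshop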